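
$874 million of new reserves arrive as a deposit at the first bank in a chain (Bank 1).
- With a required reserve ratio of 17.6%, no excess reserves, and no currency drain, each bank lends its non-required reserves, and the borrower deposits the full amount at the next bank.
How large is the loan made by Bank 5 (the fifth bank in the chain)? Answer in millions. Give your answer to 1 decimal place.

$332.0 million

Each bank lends a fraction (1 − rr) = 0.8240 of the deposit it receives, so Bank 5 receives 874·0.8240^4 and lends 874·0.8240^5 ≈ 332.0072 million.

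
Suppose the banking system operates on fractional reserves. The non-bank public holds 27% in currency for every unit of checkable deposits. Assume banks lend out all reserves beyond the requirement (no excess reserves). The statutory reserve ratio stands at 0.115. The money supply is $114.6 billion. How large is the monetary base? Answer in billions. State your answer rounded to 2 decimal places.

$34.74 billion

The money multiplier is m = (1 + c) / (rr + c) = (1 + 0.27) / (0.115 + 0.27) ≈ 3.298701.
MB = M / m = 114.6 / 3.298701 ≈ 34.7409 billion.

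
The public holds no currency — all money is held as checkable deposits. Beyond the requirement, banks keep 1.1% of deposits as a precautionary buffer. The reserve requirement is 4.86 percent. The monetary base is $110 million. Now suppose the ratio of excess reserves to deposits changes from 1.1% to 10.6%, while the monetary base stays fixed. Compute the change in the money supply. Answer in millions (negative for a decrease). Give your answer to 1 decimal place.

Initially m₁ = 1 / (0.0486 + 0.011) ≈ 16.77852, so M₁ = 16.77852 × 110 = 1845.6372 million.
After the change m₂ = 1 / (0.0486 + 0.106) ≈ 6.46831, so M₂ = 6.46831 × 110 = 711.5141 million.
ΔM = M₂ − M₁ = 711.5141 − 1845.6372 = -1134.1231 million.

-1134.1 million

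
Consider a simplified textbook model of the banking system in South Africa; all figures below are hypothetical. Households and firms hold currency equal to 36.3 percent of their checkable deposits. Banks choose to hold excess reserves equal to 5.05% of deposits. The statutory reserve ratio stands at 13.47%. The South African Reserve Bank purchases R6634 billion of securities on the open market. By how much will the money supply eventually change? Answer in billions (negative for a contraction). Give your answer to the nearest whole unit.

The money multiplier is m = (1 + c) / (rr + e + c) = (1 + 0.363) / (0.1347 + 0.0505 + 0.363) ≈ 2.48632.
The purchase adds 6634 billion of base, so ΔM = m × ΔMB = 2.48632 × (+6634) ≈ 16494.2469 billion.

R16494 billion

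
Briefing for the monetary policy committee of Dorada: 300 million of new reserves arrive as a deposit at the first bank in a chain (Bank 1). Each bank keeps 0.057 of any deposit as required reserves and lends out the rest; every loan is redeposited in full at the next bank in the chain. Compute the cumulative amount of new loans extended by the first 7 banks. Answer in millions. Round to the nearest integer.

1672 million

Bank i lends (1 − rr)^i of the original deposit: Bank 1 lends 300·0.9430 = 282.9000, Bank 2 lends 300·0.9430² = 266.7747, and so on.
Summing a geometric series: total = 300·[0.9430·(1 − 0.9430^7) / (1 − 0.9430)] ≈ 1672.0665 million.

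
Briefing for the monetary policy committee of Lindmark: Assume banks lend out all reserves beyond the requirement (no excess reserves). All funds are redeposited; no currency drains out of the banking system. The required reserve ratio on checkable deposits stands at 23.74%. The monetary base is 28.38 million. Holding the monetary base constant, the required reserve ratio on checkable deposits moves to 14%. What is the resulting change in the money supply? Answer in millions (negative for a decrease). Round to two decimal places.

83.17 million

Initially m₁ = 1 / (0.2374) ≈ 4.21230, so M₁ = 4.21230 × 28.38 ≈ 119.5451 million.
After the change m₂ = 1 / (0.14) ≈ 7.14286, so M₂ = 7.14286 × 28.38 ≈ 202.7144 million.
ΔM = M₂ − M₁ = 202.7144 − 119.5451 = 83.1693 million.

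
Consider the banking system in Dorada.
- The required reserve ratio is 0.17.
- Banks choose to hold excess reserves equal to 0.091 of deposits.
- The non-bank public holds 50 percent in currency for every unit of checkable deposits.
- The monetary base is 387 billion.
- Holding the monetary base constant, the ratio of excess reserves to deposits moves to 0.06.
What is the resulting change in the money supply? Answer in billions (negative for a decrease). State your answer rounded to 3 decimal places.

32.393 billion

Initially m₁ = (1 + 0.5) / (0.17 + 0.091 + 0.5) ≈ 1.9710907, so M₁ = 1.9710907 × 387 ≈ 762.8121 billion.
After the change m₂ = (1 + 0.5) / (0.17 + 0.06 + 0.5) ≈ 2.0547945, so M₂ = 2.0547945 × 387 ≈ 795.2055 billion.
ΔM = M₂ − M₁ = 795.2055 − 762.8121 = 32.3934 billion.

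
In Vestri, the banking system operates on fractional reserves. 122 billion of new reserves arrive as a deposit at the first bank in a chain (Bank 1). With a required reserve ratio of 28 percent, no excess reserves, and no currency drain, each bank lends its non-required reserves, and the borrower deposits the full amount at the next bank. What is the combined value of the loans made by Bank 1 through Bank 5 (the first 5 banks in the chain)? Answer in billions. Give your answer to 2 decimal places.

253.01 billion

Bank i lends (1 − rr)^i of the original deposit: Bank 1 lends 122·0.7200 = 87.8400, Bank 2 lends 122·0.7200² = 63.2448, and so on.
Summing a geometric series: total = 122·[0.7200·(1 − 0.7200^5) / (1 − 0.7200)] ≈ 253.0132 billion.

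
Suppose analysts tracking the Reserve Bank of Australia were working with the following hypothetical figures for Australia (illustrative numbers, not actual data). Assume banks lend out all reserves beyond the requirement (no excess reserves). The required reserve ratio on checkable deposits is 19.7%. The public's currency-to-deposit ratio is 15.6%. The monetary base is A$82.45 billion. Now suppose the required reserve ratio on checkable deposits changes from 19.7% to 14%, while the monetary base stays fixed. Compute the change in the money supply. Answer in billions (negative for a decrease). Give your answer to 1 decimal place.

Initially m₁ = (1 + 0.156) / (0.197 + 0.156) ≈ 3.2748, so M₁ = 3.2748 × 82.45 ≈ 270.0073 billion.
After the change m₂ = (1 + 0.156) / (0.14 + 0.156) ≈ 3.9054, so M₂ = 3.9054 × 82.45 ≈ 322.0002 billion.
ΔM = M₂ − M₁ = 322.0002 − 270.0073 = 51.9929 billion.

A$52.0 billion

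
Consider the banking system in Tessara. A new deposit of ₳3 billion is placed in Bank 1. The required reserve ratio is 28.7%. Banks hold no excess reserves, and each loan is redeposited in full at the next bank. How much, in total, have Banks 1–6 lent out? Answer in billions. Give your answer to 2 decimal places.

Bank i lends (1 − rr)^i of the original deposit: Bank 1 lends 3·0.7130 = 2.1390, Bank 2 lends 3·0.7130² ≈ 1.5251, and so on.
Summing a geometric series: total = 3·[0.7130·(1 − 0.7130^6) / (1 − 0.7130)] ≈ 6.4738 billion.

₳6.47 billion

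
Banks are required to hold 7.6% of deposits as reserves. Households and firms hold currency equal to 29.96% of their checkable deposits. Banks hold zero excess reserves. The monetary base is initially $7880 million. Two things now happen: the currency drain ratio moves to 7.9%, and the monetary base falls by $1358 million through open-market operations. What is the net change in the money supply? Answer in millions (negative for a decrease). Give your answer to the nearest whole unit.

Before: m₁ = (1 + 0.2996) / (0.076 + 0.2996) ≈ 3.46006, MB₁ = 7880, so M₁ = 3.46006 × 7880 = 27265.2728 million.
After: m₂ = (1 + 0.079) / (0.076 + 0.079) ≈ 6.96129, MB₂ = 7880 − 1358 = 6522, so M₂ = 6.96129 × 6522 ≈ 45401.5334 million.
ΔM = M₂ − M₁ = 45401.5334 − 27265.2728 = 18136.2606 million.

$18136 million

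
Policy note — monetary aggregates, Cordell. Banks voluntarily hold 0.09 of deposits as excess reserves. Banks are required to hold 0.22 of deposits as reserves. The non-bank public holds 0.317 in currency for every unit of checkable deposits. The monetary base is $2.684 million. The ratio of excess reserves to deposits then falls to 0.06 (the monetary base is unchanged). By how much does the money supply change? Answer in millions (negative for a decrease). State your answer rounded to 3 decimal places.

$0.283 million

Initially m₁ = (1 + 0.317) / (0.22 + 0.09 + 0.317) ≈ 2.10048, so M₁ = 2.10048 × 2.684 ≈ 5.6377 million.
After the change m₂ = (1 + 0.317) / (0.22 + 0.06 + 0.317) ≈ 2.20603, so M₂ = 2.20603 × 2.684 ≈ 5.921 million.
ΔM = M₂ − M₁ = 5.921 − 5.6377 = 0.2833 million.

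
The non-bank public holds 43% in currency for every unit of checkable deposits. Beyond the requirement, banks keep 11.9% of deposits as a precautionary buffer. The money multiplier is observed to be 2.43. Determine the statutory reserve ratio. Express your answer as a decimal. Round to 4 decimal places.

0.0395

Using m = 2.43. Since m = (1 + c)/(c + rr + e), the denominator satisfies c + rr + e = (1 + c)/m = (1 + 0.43) / 2.43 ≈ 0.588477.
With c = 0.43 and e = 0.119, the statutory reserve ratio is 0.588477 − 0.43 − 0.119 = 0.039477.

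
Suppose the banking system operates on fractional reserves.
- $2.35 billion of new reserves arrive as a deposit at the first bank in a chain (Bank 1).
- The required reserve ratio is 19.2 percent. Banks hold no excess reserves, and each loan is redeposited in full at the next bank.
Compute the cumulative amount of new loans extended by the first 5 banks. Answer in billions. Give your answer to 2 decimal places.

$6.48 billion

Bank i lends (1 − rr)^i of the original deposit: Bank 1 lends 2.35·0.8080 = 1.8988, Bank 2 lends 2.35·0.8080² ≈ 1.5342, and so on.
Summing a geometric series: total = 2.35·[0.8080·(1 − 0.8080^5) / (1 − 0.8080)] ≈ 6.4837 billion.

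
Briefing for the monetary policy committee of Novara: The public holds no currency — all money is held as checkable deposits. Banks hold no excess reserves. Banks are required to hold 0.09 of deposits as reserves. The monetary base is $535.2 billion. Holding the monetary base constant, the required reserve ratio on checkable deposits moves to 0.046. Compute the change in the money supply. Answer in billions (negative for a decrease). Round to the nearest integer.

$5688 billion

Initially m₁ = 1 / (0.09) ≈ 11.1111, so M₁ = 11.1111 × 535.2 ≈ 5946.6607 billion.
After the change m₂ = 1 / (0.046) ≈ 21.7391, so M₂ = 21.7391 × 535.2 ≈ 11634.7663 billion.
ΔM = M₂ − M₁ = 11634.7663 − 5946.6607 = 5688.1056 billion.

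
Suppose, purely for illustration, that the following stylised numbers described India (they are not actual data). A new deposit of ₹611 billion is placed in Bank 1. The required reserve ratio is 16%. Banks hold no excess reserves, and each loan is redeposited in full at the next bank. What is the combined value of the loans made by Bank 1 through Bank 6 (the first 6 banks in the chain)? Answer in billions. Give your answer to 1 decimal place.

Bank i lends (1 − rr)^i of the original deposit: Bank 1 lends 611·0.8400 = 513.2400, Bank 2 lends 611·0.8400² = 431.1216, and so on.
Summing a geometric series: total = 611·[0.8400·(1 − 0.8400^6) / (1 − 0.8400)] ≈ 2080.8737 billion.

₹2080.9 billion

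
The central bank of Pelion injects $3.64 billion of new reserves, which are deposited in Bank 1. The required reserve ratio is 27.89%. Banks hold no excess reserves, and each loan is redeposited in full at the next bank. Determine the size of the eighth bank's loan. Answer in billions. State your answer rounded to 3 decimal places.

$0.266 billion

Each bank lends a fraction (1 − rr) = 0.7211 of the deposit it receives, so Bank 8 receives 3.64·0.7211^7 and lends 3.64·0.7211^8 ≈ 0.2661 billion.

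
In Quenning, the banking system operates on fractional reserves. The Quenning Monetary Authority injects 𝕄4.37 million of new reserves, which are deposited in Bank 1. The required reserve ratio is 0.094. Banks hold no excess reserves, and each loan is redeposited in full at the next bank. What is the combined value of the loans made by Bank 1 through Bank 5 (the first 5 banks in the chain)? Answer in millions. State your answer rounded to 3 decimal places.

𝕄16.408 million

Bank i lends (1 − rr)^i of the original deposit: Bank 1 lends 4.37·0.9060 ≈ 3.9592, Bank 2 lends 4.37·0.9060² ≈ 3.5871, and so on.
Summing a geometric series: total = 4.37·[0.9060·(1 − 0.9060^5) / (1 − 0.9060)] ≈ 16.4081 million.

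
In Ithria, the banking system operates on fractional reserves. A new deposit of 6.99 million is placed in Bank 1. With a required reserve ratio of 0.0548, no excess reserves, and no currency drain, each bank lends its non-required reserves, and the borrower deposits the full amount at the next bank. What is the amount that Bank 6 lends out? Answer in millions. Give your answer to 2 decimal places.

Each bank lends a fraction (1 − rr) = 0.9452 of the deposit it receives, so Bank 6 receives 6.99·0.9452^5 and lends 6.99·0.9452^6 ≈ 4.9845 million.

4.98 million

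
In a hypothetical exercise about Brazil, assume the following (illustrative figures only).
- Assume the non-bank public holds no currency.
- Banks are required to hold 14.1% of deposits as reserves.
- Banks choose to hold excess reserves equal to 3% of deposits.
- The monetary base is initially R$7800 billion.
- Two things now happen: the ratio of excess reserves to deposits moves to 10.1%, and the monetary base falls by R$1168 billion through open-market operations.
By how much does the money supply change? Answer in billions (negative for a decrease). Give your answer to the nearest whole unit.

Before: m₁ = 1 / (0.141 + 0.03) ≈ 5.84795, MB₁ = 7800, so M₁ = 5.84795 × 7800 = 45614.01 billion.
After: m₂ = 1 / (0.141 + 0.101) ≈ 4.13223, MB₂ = 7800 − 1168 = 6632, so M₂ = 4.13223 × 6632 ≈ 27404.9494 billion.
ΔM = M₂ − M₁ = 27404.9494 − 45614.01 = -18209.0606 billion.

-18209 billion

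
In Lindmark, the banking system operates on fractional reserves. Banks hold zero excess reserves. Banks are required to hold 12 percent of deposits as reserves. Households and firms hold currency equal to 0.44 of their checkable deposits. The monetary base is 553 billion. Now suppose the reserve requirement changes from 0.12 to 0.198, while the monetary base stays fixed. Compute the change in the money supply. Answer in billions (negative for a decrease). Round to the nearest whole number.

Initially m₁ = (1 + 0.44) / (0.12 + 0.44) ≈ 2.5714, so M₁ = 2.5714 × 553 = 1421.9842 billion.
After the change m₂ = (1 + 0.44) / (0.198 + 0.44) ≈ 2.2571, so M₂ = 2.2571 × 553 = 1248.1763 billion.
ΔM = M₂ − M₁ = 1248.1763 − 1421.9842 = -173.8079 billion.

-174 billion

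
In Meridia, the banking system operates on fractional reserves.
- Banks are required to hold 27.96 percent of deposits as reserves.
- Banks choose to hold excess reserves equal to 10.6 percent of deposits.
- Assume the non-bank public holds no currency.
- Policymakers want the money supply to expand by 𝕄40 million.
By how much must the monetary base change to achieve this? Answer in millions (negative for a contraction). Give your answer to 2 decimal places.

𝕄15.42 million

The money multiplier is m = 1 / (rr + e) = 1 / (0.2796 + 0.106) ≈ 2.59336.
ΔMB = ΔM / m = (+40) / 2.59336 ≈ 15.424 million.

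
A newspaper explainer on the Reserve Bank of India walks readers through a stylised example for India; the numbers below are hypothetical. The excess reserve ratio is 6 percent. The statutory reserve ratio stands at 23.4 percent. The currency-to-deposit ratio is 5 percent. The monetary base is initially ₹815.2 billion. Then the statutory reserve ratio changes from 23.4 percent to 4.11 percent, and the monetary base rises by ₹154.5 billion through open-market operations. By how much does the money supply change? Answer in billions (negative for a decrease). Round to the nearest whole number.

₹4250 billion

Before: m₁ = (1 + 0.05) / (0.234 + 0.06 + 0.05) ≈ 3.0523, MB₁ = 815.2, so M₁ = 3.0523 × 815.2 ≈ 2488.235 billion.
After: m₂ = (1 + 0.05) / (0.0411 + 0.06 + 0.05) ≈ 6.9490, MB₂ = 815.2 + 154.5 = 969.7, so M₂ = 6.9490 × 969.7 = 6738.4453 billion.
ΔM = M₂ − M₁ = 6738.4453 − 2488.235 = 4250.2103 billion.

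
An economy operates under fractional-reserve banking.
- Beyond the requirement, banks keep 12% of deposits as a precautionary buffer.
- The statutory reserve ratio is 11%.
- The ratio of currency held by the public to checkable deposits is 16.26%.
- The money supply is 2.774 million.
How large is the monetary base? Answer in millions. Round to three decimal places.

0.937 million

The money multiplier is m = (1 + c) / (rr + e + c) = (1 + 0.1626) / (0.11 + 0.12 + 0.1626) ≈ 2.96128.
MB = M / m = 2.774 / 2.96128 ≈ 0.9368 million.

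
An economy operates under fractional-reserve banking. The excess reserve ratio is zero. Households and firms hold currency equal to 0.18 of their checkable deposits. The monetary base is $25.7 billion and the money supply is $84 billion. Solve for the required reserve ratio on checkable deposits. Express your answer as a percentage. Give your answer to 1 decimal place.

18.1%

Using m = M/MB = 84/25.7 ≈ 3.268482. Since m = (1 + c)/(c + rr + e), the denominator satisfies c + rr + e = (1 + c)/m = (1 + 0.18) / 3.268482 ≈ 0.361024.
With c = 0.18 and e = 0, the required reserve ratio on checkable deposits is 0.361024 − 0.18 − 0 = 0.181024.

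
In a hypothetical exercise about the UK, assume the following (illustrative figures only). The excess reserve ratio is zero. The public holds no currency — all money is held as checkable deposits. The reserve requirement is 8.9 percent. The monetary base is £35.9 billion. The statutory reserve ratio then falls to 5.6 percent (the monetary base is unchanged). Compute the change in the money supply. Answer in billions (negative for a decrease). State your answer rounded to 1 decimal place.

£237.7 billion

Initially m₁ = 1 / (0.089) ≈ 11.2360, so M₁ = 11.2360 × 35.9 = 403.3724 billion.
After the change m₂ = 1 / (0.056) ≈ 17.8571, so M₂ = 17.8571 × 35.9 ≈ 641.0699 billion.
ΔM = M₂ − M₁ = 641.0699 − 403.3724 = 237.6975 billion.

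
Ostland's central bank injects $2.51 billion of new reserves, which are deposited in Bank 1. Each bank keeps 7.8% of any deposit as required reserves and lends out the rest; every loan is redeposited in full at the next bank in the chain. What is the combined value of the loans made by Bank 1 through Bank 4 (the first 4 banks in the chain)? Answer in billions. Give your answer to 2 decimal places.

$8.23 billion

Bank i lends (1 − rr)^i of the original deposit: Bank 1 lends 2.51·0.9220 ≈ 2.3142, Bank 2 lends 2.51·0.9220² ≈ 2.1337, and so on.
Summing a geometric series: total = 2.51·[0.9220·(1 − 0.9220^4) / (1 − 0.9220)] ≈ 8.2290 billion.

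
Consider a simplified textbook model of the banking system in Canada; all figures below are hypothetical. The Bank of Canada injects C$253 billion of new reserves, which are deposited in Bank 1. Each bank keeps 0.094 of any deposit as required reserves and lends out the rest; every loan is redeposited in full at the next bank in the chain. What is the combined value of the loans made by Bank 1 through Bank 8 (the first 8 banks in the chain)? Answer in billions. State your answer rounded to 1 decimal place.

C$1331.5 billion

Bank i lends (1 − rr)^i of the original deposit: Bank 1 lends 253·0.9060 = 229.2180, Bank 2 lends 253·0.9060² ≈ 207.6715, and so on.
Summing a geometric series: total = 253·[0.9060·(1 − 0.9060^8) / (1 − 0.9060)] ≈ 1331.4924 billion.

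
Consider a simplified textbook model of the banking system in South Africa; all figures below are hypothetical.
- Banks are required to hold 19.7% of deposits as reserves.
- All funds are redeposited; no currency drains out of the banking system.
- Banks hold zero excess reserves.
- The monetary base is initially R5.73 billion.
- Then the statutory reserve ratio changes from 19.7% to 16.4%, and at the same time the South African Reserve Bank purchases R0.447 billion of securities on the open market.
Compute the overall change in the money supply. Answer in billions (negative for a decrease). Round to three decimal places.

R8.578 billion

Before: m₁ = 1 / (0.197) ≈ 5.07614, MB₁ = 5.73, so M₁ = 5.07614 × 5.73 ≈ 29.0863 billion.
After: m₂ = 1 / (0.164) ≈ 6.09756, MB₂ = 5.73 + 0.447 = 6.177, so M₂ = 6.09756 × 6.177 ≈ 37.6646 billion.
ΔM = M₂ − M₁ = 37.6646 − 29.0863 = 8.5783 billion.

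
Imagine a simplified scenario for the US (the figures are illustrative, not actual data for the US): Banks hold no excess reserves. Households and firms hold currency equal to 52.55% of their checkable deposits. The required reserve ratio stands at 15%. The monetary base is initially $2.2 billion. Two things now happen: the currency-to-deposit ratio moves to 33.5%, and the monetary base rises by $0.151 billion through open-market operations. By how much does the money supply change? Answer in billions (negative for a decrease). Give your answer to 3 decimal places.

Before: m₁ = (1 + 0.5255) / (0.15 + 0.5255) ≈ 2.25833, MB₁ = 2.2, so M₁ = 2.25833 × 2.2 ≈ 4.9683 billion.
After: m₂ = (1 + 0.335) / (0.15 + 0.335) ≈ 2.75258, MB₂ = 2.2 + 0.151 = 2.351, so M₂ = 2.75258 × 2.351 ≈ 6.4713 billion.
ΔM = M₂ − M₁ = 6.4713 − 4.9683 = 1.503 billion.

$1.503 billion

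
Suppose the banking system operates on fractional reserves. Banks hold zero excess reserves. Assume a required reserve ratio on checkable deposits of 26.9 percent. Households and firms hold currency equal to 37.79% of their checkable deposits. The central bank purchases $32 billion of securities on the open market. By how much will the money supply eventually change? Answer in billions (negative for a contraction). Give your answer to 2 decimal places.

The money multiplier is m = (1 + c) / (rr + c) = (1 + 0.3779) / (0.269 + 0.3779) ≈ 2.13.
The purchase adds 32 billion of base, so ΔM = m × ΔMB = 2.13 × (+32) = 68.16 billion.

$68.16 billion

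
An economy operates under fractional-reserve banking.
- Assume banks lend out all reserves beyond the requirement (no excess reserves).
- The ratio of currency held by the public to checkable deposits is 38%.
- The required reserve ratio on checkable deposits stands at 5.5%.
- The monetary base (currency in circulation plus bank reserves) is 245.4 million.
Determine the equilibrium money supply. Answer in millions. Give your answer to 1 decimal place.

The money multiplier is m = (1 + c) / (rr + c) = (1 + 0.38) / (0.055 + 0.38) ≈ 3.17241.
So M = m × MB = 3.17241 × 245.4 ≈ 778.5094 million.

778.5 million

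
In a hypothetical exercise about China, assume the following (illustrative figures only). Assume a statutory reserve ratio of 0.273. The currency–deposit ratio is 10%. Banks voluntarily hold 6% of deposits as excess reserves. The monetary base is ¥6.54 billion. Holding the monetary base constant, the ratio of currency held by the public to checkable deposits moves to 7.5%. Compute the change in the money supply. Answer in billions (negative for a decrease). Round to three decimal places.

¥0.617 billion

Initially m₁ = (1 + 0.1) / (0.273 + 0.06 + 0.1) ≈ 2.54042, so M₁ = 2.54042 × 6.54 ≈ 16.6143 billion.
After the change m₂ = (1 + 0.075) / (0.273 + 0.06 + 0.075) ≈ 2.63480, so M₂ = 2.63480 × 6.54 ≈ 17.2316 billion.
ΔM = M₂ − M₁ = 17.2316 − 16.6143 = 0.6173 billion.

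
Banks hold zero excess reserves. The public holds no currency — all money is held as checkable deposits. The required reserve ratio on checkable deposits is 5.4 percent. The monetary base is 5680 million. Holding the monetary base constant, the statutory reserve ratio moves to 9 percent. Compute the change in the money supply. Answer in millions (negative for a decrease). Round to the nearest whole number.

-42074 million

Initially m₁ = 1 / (0.054) ≈ 18.51852, so M₁ = 18.51852 × 5680 = 105185.1936 million.
After the change m₂ = 1 / (0.09) ≈ 11.11111, so M₂ = 11.11111 × 5680 = 63111.1048 million.
ΔM = M₂ − M₁ = 63111.1048 − 105185.1936 = -42074.0888 million.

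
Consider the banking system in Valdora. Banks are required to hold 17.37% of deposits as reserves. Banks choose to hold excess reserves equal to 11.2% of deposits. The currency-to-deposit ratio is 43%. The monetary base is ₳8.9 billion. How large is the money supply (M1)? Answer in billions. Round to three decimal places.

The money multiplier is m = (1 + c) / (rr + e + c) = (1 + 0.43) / (0.1737 + 0.112 + 0.43) ≈ 1.99804.
So M = m × MB = 1.99804 × 8.9 ≈ 17.7826 billion.

₳17.783 billion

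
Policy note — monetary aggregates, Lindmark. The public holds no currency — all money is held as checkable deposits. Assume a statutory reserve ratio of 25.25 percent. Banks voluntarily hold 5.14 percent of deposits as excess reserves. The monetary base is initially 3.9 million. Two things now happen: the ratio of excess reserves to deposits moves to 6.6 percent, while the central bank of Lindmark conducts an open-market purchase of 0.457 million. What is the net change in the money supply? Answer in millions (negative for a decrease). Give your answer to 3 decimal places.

0.847 million

Before: m₁ = 1 / (0.2525 + 0.0514) ≈ 3.29056, MB₁ = 3.9, so M₁ = 3.29056 × 3.9 ≈ 12.8332 million.
After: m₂ = 1 / (0.2525 + 0.066) ≈ 3.13972, MB₂ = 3.9 + 0.457 = 4.357, so M₂ = 3.13972 × 4.357 ≈ 13.6798 million.
ΔM = M₂ − M₁ = 13.6798 − 12.8332 = 0.8466 million.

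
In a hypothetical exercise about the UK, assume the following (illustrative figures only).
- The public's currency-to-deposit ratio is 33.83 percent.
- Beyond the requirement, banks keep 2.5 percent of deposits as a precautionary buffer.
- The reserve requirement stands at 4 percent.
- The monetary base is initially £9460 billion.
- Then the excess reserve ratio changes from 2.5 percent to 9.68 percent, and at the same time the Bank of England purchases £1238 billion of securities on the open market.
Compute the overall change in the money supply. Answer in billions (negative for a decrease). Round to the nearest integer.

Before: m₁ = (1 + 0.3383) / (0.04 + 0.025 + 0.3383) ≈ 3.318373, MB₁ = 9460, so M₁ = 3.318373 × 9460 ≈ 31391.8086 billion.
After: m₂ = (1 + 0.3383) / (0.04 + 0.0968 + 0.3383) ≈ 2.816881, MB₂ = 9460 + 1238 = 10698, so M₂ = 2.816881 × 10698 ≈ 30134.9929 billion.
ΔM = M₂ − M₁ = 30134.9929 − 31391.8086 = -1256.8157 billion.

-1257 billion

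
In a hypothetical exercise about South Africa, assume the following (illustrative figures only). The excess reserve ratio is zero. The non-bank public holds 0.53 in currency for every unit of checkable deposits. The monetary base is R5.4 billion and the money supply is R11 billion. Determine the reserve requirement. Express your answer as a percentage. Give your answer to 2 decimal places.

22.11%

Using m = M/MB = 11/5.4 ≈ 2.037037. Since m = (1 + c)/(c + rr + e), the denominator satisfies c + rr + e = (1 + c)/m = (1 + 0.53) / 2.037037 ≈ 0.751091.
With c = 0.53 and e = 0, the reserve requirement is 0.751091 − 0.53 − 0 = 0.221091.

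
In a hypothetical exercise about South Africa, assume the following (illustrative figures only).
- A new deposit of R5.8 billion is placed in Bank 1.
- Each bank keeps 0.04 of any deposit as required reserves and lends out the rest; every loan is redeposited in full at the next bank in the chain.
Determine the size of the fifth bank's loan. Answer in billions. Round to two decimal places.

Each bank lends a fraction (1 − rr) = 0.9600 of the deposit it receives, so Bank 5 receives 5.8·0.9600^4 and lends 5.8·0.9600^5 ≈ 4.7292 billion.

R4.73 billion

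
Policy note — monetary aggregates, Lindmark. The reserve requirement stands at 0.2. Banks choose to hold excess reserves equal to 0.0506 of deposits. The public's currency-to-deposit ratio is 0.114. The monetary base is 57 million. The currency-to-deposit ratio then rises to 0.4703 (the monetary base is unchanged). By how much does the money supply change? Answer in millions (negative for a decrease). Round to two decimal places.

-57.90 million

Initially m₁ = (1 + 0.114) / (0.2 + 0.0506 + 0.114) ≈ 3.05540, so M₁ = 3.05540 × 57 = 174.1578 million.
After the change m₂ = (1 + 0.4703) / (0.2 + 0.0506 + 0.4703) ≈ 2.03953, so M₂ = 2.03953 × 57 ≈ 116.2532 million.
ΔM = M₂ − M₁ = 116.2532 − 174.1578 = -57.9046 million.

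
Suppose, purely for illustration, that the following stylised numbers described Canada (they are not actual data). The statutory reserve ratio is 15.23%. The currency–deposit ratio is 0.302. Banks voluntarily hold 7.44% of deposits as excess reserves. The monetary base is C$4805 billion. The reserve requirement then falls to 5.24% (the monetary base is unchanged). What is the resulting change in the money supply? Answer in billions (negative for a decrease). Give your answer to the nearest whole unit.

Initially m₁ = (1 + 0.302) / (0.1523 + 0.0744 + 0.302) ≈ 2.46264, so M₁ = 2.46264 × 4805 = 11832.9852 billion.
After the change m₂ = (1 + 0.302) / (0.0524 + 0.0744 + 0.302) ≈ 3.03638, so M₂ = 3.03638 × 4805 = 14589.8059 billion.
ΔM = M₂ − M₁ = 14589.8059 − 11832.9852 = 2756.8207 billion.

C$2757 billion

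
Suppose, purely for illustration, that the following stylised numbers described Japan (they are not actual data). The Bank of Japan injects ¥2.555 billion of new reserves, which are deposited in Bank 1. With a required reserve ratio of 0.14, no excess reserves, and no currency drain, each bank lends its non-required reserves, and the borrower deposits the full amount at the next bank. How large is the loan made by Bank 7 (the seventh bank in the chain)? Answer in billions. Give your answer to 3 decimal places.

Each bank lends a fraction (1 − rr) = 0.8600 of the deposit it receives, so Bank 7 receives 2.555·0.8600^6 and lends 2.555·0.8600^7 ≈ 0.8890 billion.

¥0.889 billion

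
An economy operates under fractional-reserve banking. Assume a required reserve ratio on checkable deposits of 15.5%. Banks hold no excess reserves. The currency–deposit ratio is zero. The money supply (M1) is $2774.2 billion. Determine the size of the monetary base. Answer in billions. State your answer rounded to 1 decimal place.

$430.0 billion

With no currency drain and no excess reserves, the money multiplier is m = 1/rr = 1/0.155 ≈ 6.451613.
The monetary base is MB = M / m = 2774.2 / 6.451613 ≈ 430.001 billion.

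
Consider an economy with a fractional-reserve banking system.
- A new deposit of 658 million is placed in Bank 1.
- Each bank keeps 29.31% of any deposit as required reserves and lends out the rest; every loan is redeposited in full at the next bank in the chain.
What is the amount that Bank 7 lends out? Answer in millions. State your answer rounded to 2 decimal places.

Each bank lends a fraction (1 − rr) = 0.7069 of the deposit it receives, so Bank 7 receives 658·0.7069^6 and lends 658·0.7069^7 ≈ 58.0406 million.

58.04 million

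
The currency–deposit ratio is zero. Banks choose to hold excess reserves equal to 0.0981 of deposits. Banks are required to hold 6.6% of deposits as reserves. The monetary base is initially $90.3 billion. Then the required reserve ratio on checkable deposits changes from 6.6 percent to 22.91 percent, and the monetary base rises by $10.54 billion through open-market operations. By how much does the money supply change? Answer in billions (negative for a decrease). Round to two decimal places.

-242.08 billion

Before: m₁ = 1 / (0.066 + 0.0981) ≈ 6.093845, MB₁ = 90.3, so M₁ = 6.093845 × 90.3 ≈ 550.2742 billion.
After: m₂ = 1 / (0.2291 + 0.0981) ≈ 3.056235, MB₂ = 90.3 + 10.54 = 100.84, so M₂ = 3.056235 × 100.84 ≈ 308.1907 billion.
ΔM = M₂ − M₁ = 308.1907 − 550.2742 = -242.0835 billion.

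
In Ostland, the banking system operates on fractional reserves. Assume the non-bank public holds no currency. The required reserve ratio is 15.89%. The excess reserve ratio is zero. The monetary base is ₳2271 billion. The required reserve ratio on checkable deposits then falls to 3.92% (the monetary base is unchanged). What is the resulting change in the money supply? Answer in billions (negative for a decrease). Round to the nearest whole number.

₳43642 billion

Initially m₁ = 1 / (0.1589) ≈ 6.29327, so M₁ = 6.29327 × 2271 ≈ 14292.0162 billion.
After the change m₂ = 1 / (0.0392) ≈ 25.51020, so M₂ = 25.51020 × 2271 = 57933.6642 billion.
ΔM = M₂ − M₁ = 57933.6642 − 14292.0162 = 43641.648 billion.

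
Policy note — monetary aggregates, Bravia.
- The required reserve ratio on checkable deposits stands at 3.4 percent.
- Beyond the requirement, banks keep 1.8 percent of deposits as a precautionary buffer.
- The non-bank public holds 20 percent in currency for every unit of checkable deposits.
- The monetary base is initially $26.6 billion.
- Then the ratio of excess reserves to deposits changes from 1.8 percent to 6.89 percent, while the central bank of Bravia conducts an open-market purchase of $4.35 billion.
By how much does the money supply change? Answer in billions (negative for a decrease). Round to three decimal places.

Before: m₁ = (1 + 0.2) / (0.034 + 0.018 + 0.2) ≈ 4.761905, MB₁ = 26.6, so M₁ = 4.761905 × 26.6 ≈ 126.6667 billion.
After: m₂ = (1 + 0.2) / (0.034 + 0.0689 + 0.2) ≈ 3.961704, MB₂ = 26.6 + 4.35 = 30.95, so M₂ = 3.961704 × 30.95 ≈ 122.6147 billion.
ΔM = M₂ − M₁ = 122.6147 − 126.6667 = -4.052 billion.

-4.052 billion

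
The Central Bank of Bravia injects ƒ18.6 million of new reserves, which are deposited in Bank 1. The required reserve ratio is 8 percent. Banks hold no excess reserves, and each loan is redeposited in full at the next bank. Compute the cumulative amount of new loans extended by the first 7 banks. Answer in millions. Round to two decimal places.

Bank i lends (1 − rr)^i of the original deposit: Bank 1 lends 18.6·0.9200 = 17.1120, Bank 2 lends 18.6·0.9200² ≈ 15.7430, and so on.
Summing a geometric series: total = 18.6·[0.9200·(1 − 0.9200^7) / (1 − 0.9200)] ≈ 94.5766 million.

ƒ94.58 million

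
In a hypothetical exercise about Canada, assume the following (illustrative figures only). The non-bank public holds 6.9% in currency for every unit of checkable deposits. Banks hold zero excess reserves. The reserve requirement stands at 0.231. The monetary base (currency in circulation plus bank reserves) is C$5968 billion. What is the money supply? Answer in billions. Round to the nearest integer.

C$21266 billion

The money multiplier is m = (1 + c) / (rr + c) = (1 + 0.069) / (0.231 + 0.069) ≈ 3.56333.
So M = m × MB = 3.56333 × 5968 ≈ 21265.9534 billion.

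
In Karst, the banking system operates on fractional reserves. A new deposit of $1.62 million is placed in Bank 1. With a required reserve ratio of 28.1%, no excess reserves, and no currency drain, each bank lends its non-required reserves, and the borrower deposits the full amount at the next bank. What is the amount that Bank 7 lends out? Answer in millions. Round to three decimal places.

Each bank lends a fraction (1 − rr) = 0.7190 of the deposit it receives, so Bank 7 receives 1.62·0.7190^6 and lends 1.62·0.7190^7 ≈ 0.1609 million.

$0.161 million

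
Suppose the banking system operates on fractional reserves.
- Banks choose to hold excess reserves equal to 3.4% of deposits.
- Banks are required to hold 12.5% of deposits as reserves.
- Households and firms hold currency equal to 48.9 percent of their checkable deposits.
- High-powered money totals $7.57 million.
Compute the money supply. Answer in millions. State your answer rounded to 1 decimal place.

$17.4 million

The money multiplier is m = (1 + c) / (rr + e + c) = (1 + 0.489) / (0.125 + 0.034 + 0.489) ≈ 2.2978.
So M = m × MB = 2.2978 × 7.57 ≈ 17.3943 million.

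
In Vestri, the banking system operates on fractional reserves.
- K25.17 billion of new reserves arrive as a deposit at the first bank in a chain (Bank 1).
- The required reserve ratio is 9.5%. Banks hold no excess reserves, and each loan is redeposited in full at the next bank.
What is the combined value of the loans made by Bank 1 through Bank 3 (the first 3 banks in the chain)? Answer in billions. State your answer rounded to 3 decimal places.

Bank i lends (1 − rr)^i of the original deposit: Bank 1 lends 25.17·0.9050 ≈ 22.7789, Bank 2 lends 25.17·0.9050² ≈ 20.6149, and so on.
Summing a geometric series: total = 25.17·[0.9050·(1 − 0.9050^3) / (1 − 0.9050)] ≈ 62.0502 billion.

K62.050 billion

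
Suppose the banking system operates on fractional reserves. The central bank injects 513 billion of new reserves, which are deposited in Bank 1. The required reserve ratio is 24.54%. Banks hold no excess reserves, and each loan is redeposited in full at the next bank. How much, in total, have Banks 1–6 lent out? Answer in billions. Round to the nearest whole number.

Bank i lends (1 − rr)^i of the original deposit: Bank 1 lends 513·0.7546 = 387.1098, Bank 2 lends 513·0.7546² ≈ 292.1131, and so on.
Summing a geometric series: total = 513·[0.7546·(1 − 0.7546^6) / (1 − 0.7546)] ≈ 1286.2183 billion.

1286 billion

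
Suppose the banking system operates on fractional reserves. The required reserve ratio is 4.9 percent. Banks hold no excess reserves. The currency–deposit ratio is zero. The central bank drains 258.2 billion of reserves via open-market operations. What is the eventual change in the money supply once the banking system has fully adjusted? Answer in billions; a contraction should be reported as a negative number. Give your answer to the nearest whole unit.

-5269 billion

The simple money multiplier is m = 1/rr = 1/0.049 ≈ 20.4082.
An open-market sale reduces the monetary base by 258.2 billion, so ΔM = m × ΔMB = 20.4082 × (−258.2) ≈ -5269.3972 billion.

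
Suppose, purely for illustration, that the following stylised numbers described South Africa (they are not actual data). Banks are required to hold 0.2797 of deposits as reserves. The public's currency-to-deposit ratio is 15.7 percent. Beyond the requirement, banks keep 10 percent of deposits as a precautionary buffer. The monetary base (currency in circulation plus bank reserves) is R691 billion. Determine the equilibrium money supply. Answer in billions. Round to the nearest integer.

The money multiplier is m = (1 + c) / (rr + e + c) = (1 + 0.157) / (0.2797 + 0.1 + 0.157) ≈ 2.1558.
So M = m × MB = 2.1558 × 691 = 1489.6578 billion.

R1490 billion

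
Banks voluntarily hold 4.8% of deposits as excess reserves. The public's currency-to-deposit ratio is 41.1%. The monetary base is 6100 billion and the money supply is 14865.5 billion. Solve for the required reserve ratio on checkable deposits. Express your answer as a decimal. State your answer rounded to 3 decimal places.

0.120

Using m = M/MB = 14865.5/6100 ≈ 2.436967. Since m = (1 + c)/(c + rr + e), the denominator satisfies c + rr + e = (1 + c)/m = (1 + 0.411) / 2.436967 ≈ 0.578998.
With c = 0.411 and e = 0.048, the required reserve ratio on checkable deposits is 0.578998 − 0.411 − 0.048 = 0.119998.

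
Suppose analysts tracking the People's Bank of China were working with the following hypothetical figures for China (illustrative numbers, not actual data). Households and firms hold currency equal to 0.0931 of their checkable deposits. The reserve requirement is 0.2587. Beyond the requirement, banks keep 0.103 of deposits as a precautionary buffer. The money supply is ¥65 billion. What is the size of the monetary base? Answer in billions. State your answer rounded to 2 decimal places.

The money multiplier is m = (1 + c) / (rr + e + c) = (1 + 0.0931) / (0.2587 + 0.103 + 0.0931) ≈ 2.40347.
MB = M / m = 65 / 2.40347 ≈ 27.0442 billion.

¥27.04 billion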